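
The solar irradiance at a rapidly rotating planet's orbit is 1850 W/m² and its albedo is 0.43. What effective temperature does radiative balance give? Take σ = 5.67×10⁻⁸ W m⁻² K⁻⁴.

T ≈ 261 K

Power absorbed = (1−a)S·πR²; power emitted = 4πR²σT⁴. Equating and cancelling πR²:
T = ((1−a)S / 4σ)^(1/4) = (1050 / (4 × 5.67×10⁻⁸))^(1/4) = (4.65×10^9)^(1/4).
T = 261 K.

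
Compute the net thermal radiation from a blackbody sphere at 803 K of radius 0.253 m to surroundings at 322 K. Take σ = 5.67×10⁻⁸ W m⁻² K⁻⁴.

A = 4πr² = 4π × (0.253)² = 0.804 m².
Q = σA(T⁴ − T_s⁴). T⁴ − T_s⁴ = (803)⁴ − (322)⁴ = 4.16×10^11 − 1.08×10^10 = 4.05×10^11 K⁴.
Q = 5.67×10⁻⁸ × 0.804 × 4.05×10^11 = 18500 W.

Q ≈ 18500 W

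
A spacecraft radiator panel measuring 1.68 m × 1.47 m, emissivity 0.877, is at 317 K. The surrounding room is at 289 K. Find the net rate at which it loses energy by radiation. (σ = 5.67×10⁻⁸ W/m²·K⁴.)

A = 1.68 × 1.47 = 2.47 m².
Q = εσA(T⁴ − T_s⁴). T⁴ − T_s⁴ = (317)⁴ − (289)⁴ = 1.01×10^10 − 6.98×10^9 = 3.12×10^9 K⁴.
Q = 0.877 × 5.67×10⁻⁸ × 2.47 × 3.12×10^9 = 383 W.

Q ≈ 383 W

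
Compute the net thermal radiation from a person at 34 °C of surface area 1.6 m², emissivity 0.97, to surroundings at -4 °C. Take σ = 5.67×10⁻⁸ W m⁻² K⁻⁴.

Q ≈ 321 W

Convert: 34 °C = 307 K; -4 °C = 269 K.
Q = εσA(T⁴ − T_s⁴). T⁴ − T_s⁴ = (307)⁴ − (269)⁴ = 8.88×10^9 − 5.24×10^9 = 3.65×10^9 K⁴.
Q = 0.97 × 5.67×10⁻⁸ × 1.60 × 3.65×10^9 = 321 W.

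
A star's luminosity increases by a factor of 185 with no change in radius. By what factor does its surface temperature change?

factor ≈ 3.69

P ∝ T⁴ ⇒ T ∝ P^(1/4), so T scales by (185)^(1/4) = 3.69.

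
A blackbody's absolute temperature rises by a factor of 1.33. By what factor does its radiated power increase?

factor ≈ 3.13

P ∝ T⁴, so the power scales as (1.33)⁴ = 3.13.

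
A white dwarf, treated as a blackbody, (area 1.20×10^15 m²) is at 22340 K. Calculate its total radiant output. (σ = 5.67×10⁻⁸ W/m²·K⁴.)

P = σAT⁴ = 5.67×10⁻⁸ × 1.20×10^15 × (22340)⁴ = 5.67×10⁻⁸ × 1.20×10^15 × 2.49×10^17.
P = 1.69×10^25 W.

P ≈ 1.69×10^25 W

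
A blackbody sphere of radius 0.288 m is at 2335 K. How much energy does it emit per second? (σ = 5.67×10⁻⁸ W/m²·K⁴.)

A = 4πr² = 4π × (0.288)² = 1.04 m².
P = σAT⁴ = 5.67×10⁻⁸ × 1.04 × (2335)⁴ = 5.67×10⁻⁸ × 1.04 × 2.97×10^13.
P = 1.76×10^6 W.

P ≈ 1.76×10^6 W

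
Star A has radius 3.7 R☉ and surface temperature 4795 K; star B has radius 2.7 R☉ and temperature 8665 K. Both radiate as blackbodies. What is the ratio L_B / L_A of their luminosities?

L = 4πR²σT⁴ ∝ R²T⁴, so L_B/L_A = (2.7/3.7)² × (8665/4795)⁴ = 0.533 × 10.7 = 5.68.

L_B/L_A ≈ 5.68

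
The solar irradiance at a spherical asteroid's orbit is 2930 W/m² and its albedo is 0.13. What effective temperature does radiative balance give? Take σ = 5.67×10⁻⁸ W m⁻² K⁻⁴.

T ≈ 326 K

Power absorbed = (1−a)S·πR²; power emitted = 4πR²σT⁴. Equating and cancelling πR²:
T = ((1−a)S / 4σ)^(1/4) = (2550 / (4 × 5.67×10⁻⁸))^(1/4) = (1.12×10^10)^(1/4).
T = 326 K.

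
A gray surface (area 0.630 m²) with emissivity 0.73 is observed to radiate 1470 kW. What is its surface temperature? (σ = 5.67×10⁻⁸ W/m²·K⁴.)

From P = εσAT⁴, T = (P / εσA)^(1/4) = (1.47×10^6 / (0.73 × 5.67×10⁻⁸ × 0.630))^(1/4).
T = (5.64×10^13)^(1/4) = 2740 K.

T ≈ 2740 K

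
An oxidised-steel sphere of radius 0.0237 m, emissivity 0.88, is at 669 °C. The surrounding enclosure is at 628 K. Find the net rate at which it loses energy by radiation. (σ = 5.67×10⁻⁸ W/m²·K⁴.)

Q ≈ 223 W

A = 4πr² = 4π × (0.0237)² = 7.06×10^-3 m².
Convert: 669 °C = 942 K.
Q = εσA(T⁴ − T_s⁴). T⁴ − T_s⁴ = (942)⁴ − (628)⁴ = 7.87×10^11 − 1.56×10^11 = 6.32×10^11 K⁴.
Q = 0.88 × 5.67×10⁻⁸ × 7.06×10^-3 × 6.32×10^11 = 223 W.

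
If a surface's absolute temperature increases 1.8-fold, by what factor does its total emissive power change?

P ∝ T⁴, so the power scales as (1.8)⁴ = 10.5.

factor ≈ 10.5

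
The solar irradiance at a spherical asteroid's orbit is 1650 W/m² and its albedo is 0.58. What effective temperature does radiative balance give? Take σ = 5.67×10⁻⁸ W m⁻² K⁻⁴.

Power absorbed = (1−a)S·πR²; power emitted = 4πR²σT⁴. Equating and cancelling πR²:
T = ((1−a)S / 4σ)^(1/4) = (693 / (4 × 5.67×10⁻⁸))^(1/4) = (3.06×10^9)^(1/4).
T = 235 K.

T ≈ 235 K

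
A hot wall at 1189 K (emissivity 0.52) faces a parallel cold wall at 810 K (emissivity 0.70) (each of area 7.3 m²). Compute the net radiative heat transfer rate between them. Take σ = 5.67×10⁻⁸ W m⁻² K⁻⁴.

Q ≈ 2.76×10^5 W

For two large parallel gray plates, q = σ(T₁⁴ − T₂⁴) / (1/ε₁ + 1/ε₂ − 1).
1/ε₁ + 1/ε₂ − 1 = 1/0.52 + 1/0.70 − 1 = 2.352.
T₁⁴ − T₂⁴ = 2.00×10^12 − 4.30×10^11 = 1.57×10^12 K⁴.
q = 5.67×10⁻⁸ × 1.57×10^12 / 2.352 = 37800 W/m².
Q = q·A = 37800 × 7.3 = 2.76×10^5 W.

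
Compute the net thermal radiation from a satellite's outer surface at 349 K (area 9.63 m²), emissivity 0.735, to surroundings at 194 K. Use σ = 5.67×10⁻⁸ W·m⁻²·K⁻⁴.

Q = εσA(T⁴ − T_s⁴). T⁴ − T_s⁴ = (349)⁴ − (194)⁴ = 1.48×10^10 − 1.42×10^9 = 1.34×10^10 K⁴.
Q = 0.735 × 5.67×10⁻⁸ × 9.63 × 1.34×10^10 = 5390 W.

Q ≈ 5390 W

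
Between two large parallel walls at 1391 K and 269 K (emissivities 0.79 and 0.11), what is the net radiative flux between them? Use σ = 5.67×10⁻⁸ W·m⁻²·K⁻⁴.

For two large parallel gray plates, q = σ(T₁⁴ − T₂⁴) / (1/ε₁ + 1/ε₂ − 1).
1/ε₁ + 1/ε₂ − 1 = 1/0.79 + 1/0.11 − 1 = 9.357.
T₁⁴ − T₂⁴ = 3.74×10^12 − 5.24×10^9 = 3.74×10^12 K⁴.
q = 5.67×10⁻⁸ × 3.74×10^12 / 9.357 = 22700 W/m².

q ≈ 22700 W/m²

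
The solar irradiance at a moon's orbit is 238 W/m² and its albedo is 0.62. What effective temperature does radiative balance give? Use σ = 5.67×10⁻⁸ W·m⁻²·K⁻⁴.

T ≈ 141 K

Power absorbed = (1−a)S·πR²; power emitted = 4πR²σT⁴. Equating and cancelling πR²:
T = ((1−a)S / 4σ)^(1/4) = (90.4 / (4 × 5.67×10⁻⁸))^(1/4) = (3.99×10^8)^(1/4).
T = 141 K.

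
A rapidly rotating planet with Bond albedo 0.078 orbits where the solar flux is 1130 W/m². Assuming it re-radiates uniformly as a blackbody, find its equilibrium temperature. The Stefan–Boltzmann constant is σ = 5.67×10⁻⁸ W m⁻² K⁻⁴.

Power absorbed = (1−a)S·πR²; power emitted = 4πR²σT⁴. Equating and cancelling πR²:
T = ((1−a)S / 4σ)^(1/4) = (1040 / (4 × 5.67×10⁻⁸))^(1/4) = (4.59×10^9)^(1/4).
T = 260 K.

T ≈ 260 K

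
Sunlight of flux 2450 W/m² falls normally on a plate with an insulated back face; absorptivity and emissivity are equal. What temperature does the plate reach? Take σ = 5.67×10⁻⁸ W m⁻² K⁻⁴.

T ≈ 456 K

Absorbed flux αS = emitted flux εσT⁴ (one radiating face); with α = ε, T = (S/σ)^(1/4).
T = (2450 / 5.67×10⁻⁸)^(1/4) = (4.32×10^10)^(1/4).
T = 456 K.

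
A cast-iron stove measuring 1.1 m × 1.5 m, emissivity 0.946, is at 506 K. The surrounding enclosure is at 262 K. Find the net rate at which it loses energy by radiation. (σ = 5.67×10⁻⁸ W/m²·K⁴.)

A = 1.1 × 1.5 = 1.65 m².
Q = εσA(T⁴ − T_s⁴). T⁴ − T_s⁴ = (506)⁴ − (262)⁴ = 6.56×10^10 − 4.71×10^9 = 6.08×10^10 K⁴.
Q = 0.946 × 5.67×10⁻⁸ × 1.65 × 6.08×10^10 = 5380 W.

Q ≈ 5380 W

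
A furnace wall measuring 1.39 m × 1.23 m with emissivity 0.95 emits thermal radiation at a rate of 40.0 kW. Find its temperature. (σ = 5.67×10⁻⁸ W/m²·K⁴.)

T ≈ 812 K

A = 1.39 × 1.23 = 1.71 m².
From P = εσAT⁴, T = (P / εσA)^(1/4) = (40000 / (0.95 × 5.67×10⁻⁸ × 1.71))^(1/4).
T = (4.34×10^11)^(1/4) = 812 K.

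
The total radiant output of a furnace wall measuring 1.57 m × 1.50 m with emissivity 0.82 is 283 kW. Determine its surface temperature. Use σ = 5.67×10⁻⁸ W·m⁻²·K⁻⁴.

T ≈ 1270 K

A = 1.57 × 1.50 = 2.35 m².
From P = εσAT⁴, T = (P / εσA)^(1/4) = (2.83×10^5 / (0.82 × 5.67×10⁻⁸ × 2.35))^(1/4).
T = (2.58×10^12)^(1/4) = 1270 K.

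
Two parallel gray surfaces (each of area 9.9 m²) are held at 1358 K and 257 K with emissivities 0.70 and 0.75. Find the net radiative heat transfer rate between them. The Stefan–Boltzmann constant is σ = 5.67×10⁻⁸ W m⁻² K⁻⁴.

For two large parallel gray plates, q = σ(T₁⁴ − T₂⁴) / (1/ε₁ + 1/ε₂ − 1).
1/ε₁ + 1/ε₂ − 1 = 1/0.70 + 1/0.75 − 1 = 1.762.
T₁⁴ − T₂⁴ = 3.40×10^12 − 4.36×10^9 = 3.40×10^12 K⁴.
q = 5.67×10⁻⁸ × 3.40×10^12 / 1.762 = 1.09×10^5 W/m².
Q = q·A = 1.09×10^5 × 9.9 = 1.08×10^6 W.

Q ≈ 1.08×10^6 W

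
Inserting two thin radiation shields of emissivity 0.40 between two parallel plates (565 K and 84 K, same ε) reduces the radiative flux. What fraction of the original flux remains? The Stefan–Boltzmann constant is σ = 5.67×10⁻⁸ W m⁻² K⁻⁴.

With N identical shields there are N+1 = 3 gaps in series, each with the same radiative resistance, so the flux falls to 1/(N+1) of its unshielded value.

ratio ≈ 0.333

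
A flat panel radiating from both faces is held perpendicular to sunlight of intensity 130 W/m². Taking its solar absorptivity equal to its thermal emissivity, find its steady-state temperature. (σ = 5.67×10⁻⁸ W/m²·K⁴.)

T ≈ 184 K

Absorbed flux αS = emitted flux 2εσT⁴ per unit area; with α = ε this gives T = (S/2σ)^(1/4).
T = (130 / (2 × 5.67×10⁻⁸))^(1/4) = (1.15×10^9)^(1/4).
T = 184 K.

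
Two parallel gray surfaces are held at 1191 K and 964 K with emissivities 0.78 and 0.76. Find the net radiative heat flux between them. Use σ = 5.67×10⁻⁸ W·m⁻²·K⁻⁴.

q ≈ 40800 W/m²

For two large parallel gray plates, q = σ(T₁⁴ − T₂⁴) / (1/ε₁ + 1/ε₂ − 1).
1/ε₁ + 1/ε₂ − 1 = 1/0.78 + 1/0.76 − 1 = 1.598.
T₁⁴ − T₂⁴ = 2.01×10^12 − 8.64×10^11 = 1.15×10^12 K⁴.
q = 5.67×10⁻⁸ × 1.15×10^12 / 1.598 = 40800 W/m².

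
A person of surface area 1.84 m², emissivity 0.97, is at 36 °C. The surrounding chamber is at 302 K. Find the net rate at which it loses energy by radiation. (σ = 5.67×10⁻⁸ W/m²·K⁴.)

Convert: 36 °C = 309 K.
Q = εσA(T⁴ − T_s⁴). T⁴ − T_s⁴ = (309)⁴ − (302)⁴ = 9.12×10^9 − 8.32×10^9 = 7.98×10^8 K⁴.
Q = 0.97 × 5.67×10⁻⁸ × 1.84 × 7.98×10^8 = 80.8 W.

Q ≈ 80.8 W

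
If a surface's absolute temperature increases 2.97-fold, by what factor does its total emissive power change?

factor ≈ 77.8

P ∝ T⁴, so the power scales as (2.97)⁴ = 77.8.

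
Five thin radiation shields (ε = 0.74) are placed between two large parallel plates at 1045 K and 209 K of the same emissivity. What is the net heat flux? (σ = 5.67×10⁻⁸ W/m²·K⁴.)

q ≈ 6610 W/m²

Each of the 6 gaps contributes resistance (2/ε − 1) = 2/0.74 − 1 = 1.703; total = 10.22.
q = σ(T₁⁴ − T₂⁴) / 10.22 = 5.67×10⁻⁸ × 1.19×10^12 / 10.22 = 6610 W/m².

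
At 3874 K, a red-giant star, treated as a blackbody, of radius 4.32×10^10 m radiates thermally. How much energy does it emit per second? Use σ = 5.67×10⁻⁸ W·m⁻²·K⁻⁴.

A = 4πr² = 4π × (4.32×10^10)² = 2.35×10^22 m².
P = σAT⁴ = 5.67×10⁻⁸ × 2.35×10^22 × (3874)⁴ = 5.67×10⁻⁸ × 2.35×10^22 × 2.25×10^14.
P = 3.00×10^29 W.

P ≈ 3.00×10^29 W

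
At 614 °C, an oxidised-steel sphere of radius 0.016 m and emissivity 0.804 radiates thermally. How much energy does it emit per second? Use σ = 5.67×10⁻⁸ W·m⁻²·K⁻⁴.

P ≈ 90.8 W

A = 4πr² = 4π × (0.016)² = 3.22×10^-3 m².
614 °C = 887 K.
Stefan–Boltzmann: P = εσAT⁴ = 0.804 × 5.67×10⁻⁸ × 3.22×10^-3 × (887)⁴ = 0.804 × 5.67×10⁻⁸ × 3.22×10^-3 × 6.19×10^11.
P = 90.8 W.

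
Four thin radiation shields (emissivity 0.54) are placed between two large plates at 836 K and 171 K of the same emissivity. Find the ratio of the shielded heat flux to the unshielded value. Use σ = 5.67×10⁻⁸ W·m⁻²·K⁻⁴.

With N identical shields there are N+1 = 5 gaps in series, each with the same radiative resistance, so the flux falls to 1/(N+1) of its unshielded value.

ratio ≈ 0.200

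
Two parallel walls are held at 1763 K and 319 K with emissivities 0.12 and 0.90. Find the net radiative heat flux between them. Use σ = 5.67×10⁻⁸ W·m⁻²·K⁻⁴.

q ≈ 64800 W/m²

For two large parallel gray plates, q = σ(T₁⁴ − T₂⁴) / (1/ε₁ + 1/ε₂ − 1).
1/ε₁ + 1/ε₂ − 1 = 1/0.12 + 1/0.90 − 1 = 8.444.
T₁⁴ − T₂⁴ = 9.66×10^12 − 1.04×10^10 = 9.65×10^12 K⁴.
q = 5.67×10⁻⁸ × 9.65×10^12 / 8.444 = 64800 W/m².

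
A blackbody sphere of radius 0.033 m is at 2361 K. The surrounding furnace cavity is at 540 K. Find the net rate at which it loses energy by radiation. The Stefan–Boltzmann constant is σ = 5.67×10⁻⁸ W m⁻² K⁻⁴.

A = 4πr² = 4π × (0.033)² = 0.0137 m².
Q = σA(T⁴ − T_s⁴). T⁴ − T_s⁴ = (2361)⁴ − (540)⁴ = 3.11×10^13 − 8.50×10^10 = 3.10×10^13 K⁴.
Q = 5.67×10⁻⁸ × 0.0137 × 3.10×10^13 = 24000 W.

Q ≈ 24000 W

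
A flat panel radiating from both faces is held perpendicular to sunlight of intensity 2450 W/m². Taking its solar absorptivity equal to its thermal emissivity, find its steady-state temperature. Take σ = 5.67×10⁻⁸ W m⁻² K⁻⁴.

T ≈ 383 K

Absorbed flux αS = emitted flux 2εσT⁴ per unit area; with α = ε this gives T = (S/2σ)^(1/4).
T = (2450 / (2 × 5.67×10⁻⁸))^(1/4) = (2.16×10^10)^(1/4).
T = 383 K.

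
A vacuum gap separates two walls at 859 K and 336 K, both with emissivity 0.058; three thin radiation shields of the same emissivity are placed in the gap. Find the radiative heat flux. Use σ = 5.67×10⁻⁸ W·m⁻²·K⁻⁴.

q ≈ 225 W/m²

Each of the 4 gaps contributes resistance (2/ε − 1) = 2/0.058 − 1 = 33.48; total = 133.9.
q = σ(T₁⁴ − T₂⁴) / 133.9 = 5.67×10⁻⁸ × 5.32×10^11 / 133.9 = 225 W/m².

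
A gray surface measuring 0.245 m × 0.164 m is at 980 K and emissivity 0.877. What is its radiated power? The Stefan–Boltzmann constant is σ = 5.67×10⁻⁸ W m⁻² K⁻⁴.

A = 0.245 × 0.164 = 0.0402 m².
P = εσAT⁴ = 0.877 × 5.67×10⁻⁸ × 0.0402 × (980)⁴ = 0.877 × 5.67×10⁻⁸ × 0.0402 × 9.22×10^11.
P = 1840 W.

P ≈ 1840 W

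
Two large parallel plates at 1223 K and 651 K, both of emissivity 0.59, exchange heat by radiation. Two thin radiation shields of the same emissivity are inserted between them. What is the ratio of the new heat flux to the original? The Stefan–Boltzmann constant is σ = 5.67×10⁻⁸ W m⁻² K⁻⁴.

ratio ≈ 0.333

With N identical shields there are N+1 = 3 gaps in series, each with the same radiative resistance, so the flux falls to 1/(N+1) of its unshielded value.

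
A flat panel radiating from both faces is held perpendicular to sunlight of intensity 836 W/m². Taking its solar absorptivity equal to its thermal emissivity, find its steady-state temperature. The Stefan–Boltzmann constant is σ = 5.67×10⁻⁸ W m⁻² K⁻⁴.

Absorbed flux αS = emitted flux 2εσT⁴ per unit area; with α = ε this gives T = (S/2σ)^(1/4).
T = (836 / (2 × 5.67×10⁻⁸))^(1/4) = (7.37×10^9)^(1/4).
T = 293 K.

T ≈ 293 K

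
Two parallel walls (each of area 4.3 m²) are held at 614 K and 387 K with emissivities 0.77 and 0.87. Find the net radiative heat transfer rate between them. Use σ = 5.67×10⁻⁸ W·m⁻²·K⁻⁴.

For two large parallel gray plates, q = σ(T₁⁴ − T₂⁴) / (1/ε₁ + 1/ε₂ − 1).
1/ε₁ + 1/ε₂ − 1 = 1/0.77 + 1/0.87 − 1 = 1.448.
T₁⁴ − T₂⁴ = 1.42×10^11 − 2.24×10^10 = 1.20×10^11 K⁴.
q = 5.67×10⁻⁸ × 1.20×10^11 / 1.448 = 4690 W/m².
Q = q·A = 4690 × 4.3 = 20200 W.

Q ≈ 20200 W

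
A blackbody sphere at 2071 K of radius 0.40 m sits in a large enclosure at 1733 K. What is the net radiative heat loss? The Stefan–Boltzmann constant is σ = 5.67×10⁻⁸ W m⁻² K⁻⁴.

A = 4πr² = 4π × (0.40)² = 2.01 m².
Q = σA(T⁴ − T_s⁴). T⁴ − T_s⁴ = (2071)⁴ − (1733)⁴ = 1.84×10^13 − 9.02×10^12 = 9.38×10^12 K⁴.
Q = 5.67×10⁻⁸ × 2.01 × 9.38×10^12 = 1.07×10^6 W.

Q ≈ 1.07×10^6 W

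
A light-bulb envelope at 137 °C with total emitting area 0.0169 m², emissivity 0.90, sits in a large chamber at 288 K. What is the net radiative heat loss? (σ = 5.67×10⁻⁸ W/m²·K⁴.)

Q ≈ 18.4 W

Convert: 137 °C = 410 K.
Q = εσA(T⁴ − T_s⁴). T⁴ − T_s⁴ = (410)⁴ − (288)⁴ = 2.83×10^10 − 6.88×10^9 = 2.14×10^10 K⁴.
Q = 0.90 × 5.67×10⁻⁸ × 0.0169 × 2.14×10^10 = 18.4 W.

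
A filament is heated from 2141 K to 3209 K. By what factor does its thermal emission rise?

ratio ≈ 5.05

P ∝ T⁴, so the ratio is (3209/2141)⁴ = (1.499)⁴ = 5.05.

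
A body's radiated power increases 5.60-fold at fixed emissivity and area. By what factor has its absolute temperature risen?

factor ≈ 1.54

P ∝ T⁴ ⇒ T ∝ P^(1/4), so T scales by (5.60)^(1/4) = 1.54.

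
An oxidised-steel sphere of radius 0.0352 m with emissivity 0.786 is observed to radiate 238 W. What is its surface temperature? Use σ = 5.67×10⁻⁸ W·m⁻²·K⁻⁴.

T ≈ 765 K

A = 4πr² = 4π × (0.0352)² = 0.0156 m².
From P = εσAT⁴, T = (P / εσA)^(1/4) = (238 / (0.786 × 5.67×10⁻⁸ × 0.0156))^(1/4).
T = (3.43×10^11)^(1/4) = 765 K.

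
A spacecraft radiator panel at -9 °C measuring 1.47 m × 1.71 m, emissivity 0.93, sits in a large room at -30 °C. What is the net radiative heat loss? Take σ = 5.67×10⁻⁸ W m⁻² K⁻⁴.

Q ≈ 182 W

A = 1.47 × 1.71 = 2.51 m².
Convert: -9 °C = 264 K; -30 °C = 243 K.
Q = εσA(T⁴ − T_s⁴). T⁴ − T_s⁴ = (264)⁴ − (243)⁴ = 4.86×10^9 − 3.49×10^9 = 1.37×10^9 K⁴.
Q = 0.93 × 5.67×10⁻⁸ × 2.51 × 1.37×10^9 = 182 W.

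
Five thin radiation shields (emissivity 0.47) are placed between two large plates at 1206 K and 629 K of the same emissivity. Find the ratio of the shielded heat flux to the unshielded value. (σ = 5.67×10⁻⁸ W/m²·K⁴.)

With N identical shields there are N+1 = 6 gaps in series, each with the same radiative resistance, so the flux falls to 1/(N+1) of its unshielded value.

ratio ≈ 0.167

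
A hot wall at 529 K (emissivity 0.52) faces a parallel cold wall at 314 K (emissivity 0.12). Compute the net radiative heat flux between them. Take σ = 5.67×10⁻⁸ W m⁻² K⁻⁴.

For two large parallel gray plates, q = σ(T₁⁴ − T₂⁴) / (1/ε₁ + 1/ε₂ − 1).
1/ε₁ + 1/ε₂ − 1 = 1/0.52 + 1/0.12 − 1 = 9.256.
T₁⁴ − T₂⁴ = 7.83×10^10 − 9.72×10^9 = 6.86×10^10 K⁴.
q = 5.67×10⁻⁸ × 6.86×10^10 / 9.256 = 420 W/m².

q ≈ 420 W/m²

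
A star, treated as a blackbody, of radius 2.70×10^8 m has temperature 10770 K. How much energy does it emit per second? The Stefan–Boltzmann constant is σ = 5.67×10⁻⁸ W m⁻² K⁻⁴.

A = 4πr² = 4π × (2.70×10^8)² = 9.16×10^17 m².
P = σAT⁴ = 5.67×10⁻⁸ × 9.16×10^17 × (10770)⁴ = 5.67×10⁻⁸ × 9.16×10^17 × 1.35×10^16.
P = 6.99×10^26 W.

P ≈ 6.99×10^26 W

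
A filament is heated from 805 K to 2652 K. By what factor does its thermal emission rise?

P ∝ T⁴, so the ratio is (2652/805)⁴ = (3.294)⁴ = 118.

ratio ≈ 118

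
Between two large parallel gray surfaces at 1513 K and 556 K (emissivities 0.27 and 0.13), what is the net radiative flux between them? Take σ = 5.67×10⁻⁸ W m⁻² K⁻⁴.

q ≈ 28100 W/m²

For two large parallel gray plates, q = σ(T₁⁴ − T₂⁴) / (1/ε₁ + 1/ε₂ − 1).
1/ε₁ + 1/ε₂ − 1 = 1/0.27 + 1/0.13 − 1 = 10.40.
T₁⁴ − T₂⁴ = 5.24×10^12 − 9.56×10^10 = 5.14×10^12 K⁴.
q = 5.67×10⁻⁸ × 5.14×10^12 / 10.40 = 28100 W/m².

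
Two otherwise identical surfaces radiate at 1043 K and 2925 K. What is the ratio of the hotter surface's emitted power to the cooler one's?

ratio ≈ 61.9

P ∝ T⁴, so the ratio is (2925/1043)⁴ = (2.804)⁴ = 61.9.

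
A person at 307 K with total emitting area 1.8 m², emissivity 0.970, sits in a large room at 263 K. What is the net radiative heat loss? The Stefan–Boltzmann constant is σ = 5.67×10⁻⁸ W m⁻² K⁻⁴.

Q ≈ 406 W

Q = εσA(T⁴ − T_s⁴). T⁴ − T_s⁴ = (307)⁴ − (263)⁴ = 8.88×10^9 − 4.78×10^9 = 4.10×10^9 K⁴.
Q = 0.970 × 5.67×10⁻⁸ × 1.80 × 4.10×10^9 = 406 W.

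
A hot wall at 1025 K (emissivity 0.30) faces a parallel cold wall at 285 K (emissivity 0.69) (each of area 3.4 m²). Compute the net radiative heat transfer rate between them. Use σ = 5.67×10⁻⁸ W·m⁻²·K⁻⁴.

For two large parallel gray plates, q = σ(T₁⁴ − T₂⁴) / (1/ε₁ + 1/ε₂ − 1).
1/ε₁ + 1/ε₂ − 1 = 1/0.30 + 1/0.69 − 1 = 3.783.
T₁⁴ − T₂⁴ = 1.10×10^12 − 6.60×10^9 = 1.10×10^12 K⁴.
q = 5.67×10⁻⁸ × 1.10×10^12 / 3.783 = 16400 W/m².
Q = q·A = 16400 × 3.4 = 55900 W.

Q ≈ 55900 W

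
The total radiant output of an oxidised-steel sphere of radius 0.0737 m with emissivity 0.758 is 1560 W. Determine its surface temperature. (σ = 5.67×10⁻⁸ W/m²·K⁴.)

A = 4πr² = 4π × (0.0737)² = 0.0683 m².
From P = εσAT⁴, T = (P / εσA)^(1/4) = (1560 / (0.758 × 5.67×10⁻⁸ × 0.0683))^(1/4).
T = (5.32×10^11)^(1/4) = 854 K.

T ≈ 854 K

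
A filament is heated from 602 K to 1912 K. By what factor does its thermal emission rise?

P ∝ T⁴, so the ratio is (1912/602)⁴ = (3.176)⁴ = 102.

ratio ≈ 102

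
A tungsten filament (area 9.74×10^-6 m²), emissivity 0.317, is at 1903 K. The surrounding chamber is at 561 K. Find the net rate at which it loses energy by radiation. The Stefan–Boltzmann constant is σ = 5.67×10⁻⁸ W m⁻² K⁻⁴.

Q ≈ 2.28 W

Q = εσA(T⁴ − T_s⁴). T⁴ − T_s⁴ = (1903)⁴ − (561)⁴ = 1.31×10^13 − 9.90×10^10 = 1.30×10^13 K⁴.
Q = 0.317 × 5.67×10⁻⁸ × 9.74×10^-6 × 1.30×10^13 = 2.28 W.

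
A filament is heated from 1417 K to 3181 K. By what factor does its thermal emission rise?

ratio ≈ 25.4

P ∝ T⁴, so the ratio is (3181/1417)⁴ = (2.245)⁴ = 25.4.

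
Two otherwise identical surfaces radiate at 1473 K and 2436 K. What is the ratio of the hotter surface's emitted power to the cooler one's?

ratio ≈ 7.48

P ∝ T⁴, so the ratio is (2436/1473)⁴ = (1.654)⁴ = 7.48.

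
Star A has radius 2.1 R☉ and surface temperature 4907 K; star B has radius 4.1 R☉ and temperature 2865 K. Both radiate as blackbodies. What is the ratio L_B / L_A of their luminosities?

L = 4πR²σT⁴ ∝ R²T⁴, so L_B/L_A = (4.1/2.1)² × (2865/4907)⁴ = 3.81 × 0.116 = 0.443.

L_B/L_A ≈ 0.443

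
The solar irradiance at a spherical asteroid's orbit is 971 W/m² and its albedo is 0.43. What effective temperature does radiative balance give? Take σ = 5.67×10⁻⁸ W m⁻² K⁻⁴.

T ≈ 222 K

Power absorbed = (1−a)S·πR²; power emitted = 4πR²σT⁴. Equating and cancelling πR²:
T = ((1−a)S / 4σ)^(1/4) = (553 / (4 × 5.67×10⁻⁸))^(1/4) = (2.44×10^9)^(1/4).
T = 222 K.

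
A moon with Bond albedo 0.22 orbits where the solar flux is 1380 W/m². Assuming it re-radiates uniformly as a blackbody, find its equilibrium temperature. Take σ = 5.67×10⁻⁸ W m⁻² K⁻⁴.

Power absorbed = (1−a)S·πR²; power emitted = 4πR²σT⁴. Equating and cancelling πR²:
T = ((1−a)S / 4σ)^(1/4) = (1080 / (4 × 5.67×10⁻⁸))^(1/4) = (4.75×10^9)^(1/4).
T = 262 K.

T ≈ 262 K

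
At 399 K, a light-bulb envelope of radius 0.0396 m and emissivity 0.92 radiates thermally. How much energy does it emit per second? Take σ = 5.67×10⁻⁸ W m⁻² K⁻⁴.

P ≈ 26.1 W

A = 4πr² = 4π × (0.0396)² = 0.0197 m².
Stefan–Boltzmann: P = εσAT⁴ = 0.92 × 5.67×10⁻⁸ × 0.0197 × (399)⁴ = 0.92 × 5.67×10⁻⁸ × 0.0197 × 2.53×10^10.
P = 26.1 W.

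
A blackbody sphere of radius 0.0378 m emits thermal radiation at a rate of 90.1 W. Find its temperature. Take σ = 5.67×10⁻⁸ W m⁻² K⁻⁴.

T ≈ 545 K

A = 4πr² = 4π × (0.0378)² = 0.0180 m².
From P = σAT⁴, T = (P / σA)^(1/4) = (90.1 / (5.67×10⁻⁸ × 0.0180))^(1/4).
T = (8.85×10^10)^(1/4) = 545 K.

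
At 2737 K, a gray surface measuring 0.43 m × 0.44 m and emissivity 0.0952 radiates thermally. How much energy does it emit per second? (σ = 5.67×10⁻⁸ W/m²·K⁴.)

P ≈ 57300 W

A = 0.43 × 0.44 = 0.189 m².
P = εσAT⁴ = 0.0952 × 5.67×10⁻⁸ × 0.189 × (2737)⁴ = 0.0952 × 5.67×10⁻⁸ × 0.189 × 5.61×10^13.
P = 57300 W.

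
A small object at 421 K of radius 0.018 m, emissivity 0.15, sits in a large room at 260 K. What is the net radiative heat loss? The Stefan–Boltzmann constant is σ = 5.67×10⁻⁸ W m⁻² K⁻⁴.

A = 4πr² = 4π × (0.018)² = 4.07×10^-3 m².
Q = εσA(T⁴ − T_s⁴). T⁴ − T_s⁴ = (421)⁴ − (260)⁴ = 3.14×10^10 − 4.57×10^9 = 2.68×10^10 K⁴.
Q = 0.15 × 5.67×10⁻⁸ × 4.07×10^-3 × 2.68×10^10 = 0.930 W.

Q ≈ 0.930 W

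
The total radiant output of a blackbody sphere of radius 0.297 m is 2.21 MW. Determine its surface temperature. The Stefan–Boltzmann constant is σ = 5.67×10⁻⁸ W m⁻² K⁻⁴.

A = 4πr² = 4π × (0.297)² = 1.11 m².
From P = σAT⁴, T = (P / σA)^(1/4) = (2.21×10^6 / (5.67×10⁻⁸ × 1.11))^(1/4).
T = (3.52×10^13)^(1/4) = 2440 K.

T ≈ 2440 K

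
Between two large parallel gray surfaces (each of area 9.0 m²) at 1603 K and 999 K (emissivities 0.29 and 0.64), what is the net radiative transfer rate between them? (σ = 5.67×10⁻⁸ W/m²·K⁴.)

Q ≈ 7.13×10^5 W

For two large parallel gray plates, q = σ(T₁⁴ − T₂⁴) / (1/ε₁ + 1/ε₂ − 1).
1/ε₁ + 1/ε₂ − 1 = 1/0.29 + 1/0.64 − 1 = 4.011.
T₁⁴ − T₂⁴ = 6.60×10^12 − 9.96×10^11 = 5.61×10^12 K⁴.
q = 5.67×10⁻⁸ × 5.61×10^12 / 4.011 = 79300 W/m².
Q = q·A = 79300 × 9.0 = 7.13×10^5 W.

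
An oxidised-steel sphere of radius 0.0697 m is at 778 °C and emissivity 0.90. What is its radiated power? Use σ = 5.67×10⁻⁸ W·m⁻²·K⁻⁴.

A = 4πr² = 4π × (0.0697)² = 0.0610 m².
778 °C = 1051 K.
P = εσAT⁴ = 0.90 × 5.67×10⁻⁸ × 0.0610 × (1051)⁴ = 0.90 × 5.67×10⁻⁸ × 0.0610 × 1.22×10^12.
P = 3800 W.

P ≈ 3800 W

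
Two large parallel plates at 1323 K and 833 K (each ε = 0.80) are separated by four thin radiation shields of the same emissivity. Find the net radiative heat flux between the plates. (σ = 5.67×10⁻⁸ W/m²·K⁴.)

Each of the 5 gaps contributes resistance (2/ε − 1) = 2/0.80 − 1 = 1.500; total = 7.500.
q = σ(T₁⁴ − T₂⁴) / 7.500 = 5.67×10⁻⁸ × 2.58×10^12 / 7.500 = 19500 W/m².

q ≈ 19500 W/m²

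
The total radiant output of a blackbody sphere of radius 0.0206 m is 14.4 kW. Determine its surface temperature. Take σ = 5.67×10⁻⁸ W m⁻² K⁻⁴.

A = 4πr² = 4π × (0.0206)² = 5.33×10^-3 m².
From P = σAT⁴, T = (P / σA)^(1/4) = (14400 / (5.67×10⁻⁸ × 5.33×10^-3))^(1/4).
T = (4.76×10^13)^(1/4) = 2630 K.

T ≈ 2630 K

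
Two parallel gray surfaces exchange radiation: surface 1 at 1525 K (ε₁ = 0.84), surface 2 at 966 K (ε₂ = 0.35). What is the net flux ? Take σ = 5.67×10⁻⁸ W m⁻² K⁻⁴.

q ≈ 84400 W/m²

For two large parallel gray plates, q = σ(T₁⁴ − T₂⁴) / (1/ε₁ + 1/ε₂ − 1).
1/ε₁ + 1/ε₂ − 1 = 1/0.84 + 1/0.35 − 1 = 3.048.
T₁⁴ − T₂⁴ = 5.41×10^12 − 8.71×10^11 = 4.54×10^12 K⁴.
q = 5.67×10⁻⁸ × 4.54×10^12 / 3.048 = 84400 W/m².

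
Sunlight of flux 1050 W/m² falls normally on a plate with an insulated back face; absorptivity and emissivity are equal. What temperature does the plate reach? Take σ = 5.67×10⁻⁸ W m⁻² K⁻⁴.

T ≈ 369 K

Absorbed flux αS = emitted flux εσT⁴ (one radiating face); with α = ε, T = (S/σ)^(1/4).
T = (1050 / 5.67×10⁻⁸)^(1/4) = (1.85×10^10)^(1/4).
T = 369 K.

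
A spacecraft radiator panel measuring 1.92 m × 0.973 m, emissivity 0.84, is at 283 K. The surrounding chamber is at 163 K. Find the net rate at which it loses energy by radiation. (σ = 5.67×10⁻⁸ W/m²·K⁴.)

Q ≈ 508 W

A = 1.92 × 0.973 = 1.87 m².
Q = εσA(T⁴ − T_s⁴). T⁴ − T_s⁴ = (283)⁴ − (163)⁴ = 6.41×10^9 − 7.06×10^8 = 5.71×10^9 K⁴.
Q = 0.84 × 5.67×10⁻⁸ × 1.87 × 5.71×10^9 = 508 W.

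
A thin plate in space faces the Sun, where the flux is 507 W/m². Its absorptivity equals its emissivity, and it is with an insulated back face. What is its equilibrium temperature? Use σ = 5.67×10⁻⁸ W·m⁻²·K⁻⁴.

T ≈ 308 K

Absorbed flux αS = emitted flux εσT⁴ (one radiating face); with α = ε, T = (S/σ)^(1/4).
T = (507 / 5.67×10⁻⁸)^(1/4) = (8.94×10^9)^(1/4).
T = 308 K.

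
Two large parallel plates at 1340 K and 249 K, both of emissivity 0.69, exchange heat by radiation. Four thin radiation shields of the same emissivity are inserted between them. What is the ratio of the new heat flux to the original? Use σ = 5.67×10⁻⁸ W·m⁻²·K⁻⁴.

ratio ≈ 0.200

With N identical shields there are N+1 = 5 gaps in series, each with the same radiative resistance, so the flux falls to 1/(N+1) of its unshielded value.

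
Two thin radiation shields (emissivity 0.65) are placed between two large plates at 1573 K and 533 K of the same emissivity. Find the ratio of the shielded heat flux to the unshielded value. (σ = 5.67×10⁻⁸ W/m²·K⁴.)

With N identical shields there are N+1 = 3 gaps in series, each with the same radiative resistance, so the flux falls to 1/(N+1) of its unshielded value.

ratio ≈ 0.333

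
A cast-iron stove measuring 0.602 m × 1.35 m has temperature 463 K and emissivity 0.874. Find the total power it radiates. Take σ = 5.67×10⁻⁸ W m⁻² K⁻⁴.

P ≈ 1850 W

A = 0.602 × 1.35 = 0.813 m².
Stefan–Boltzmann: P = εσAT⁴ = 0.874 × 5.67×10⁻⁸ × 0.813 × (463)⁴ = 0.874 × 5.67×10⁻⁸ × 0.813 × 4.60×10^10.
P = 1850 W.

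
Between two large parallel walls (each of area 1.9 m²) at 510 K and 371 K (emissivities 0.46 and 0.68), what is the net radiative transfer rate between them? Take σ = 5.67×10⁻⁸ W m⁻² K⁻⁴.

For two large parallel gray plates, q = σ(T₁⁴ − T₂⁴) / (1/ε₁ + 1/ε₂ − 1).
1/ε₁ + 1/ε₂ − 1 = 1/0.46 + 1/0.68 − 1 = 2.645.
T₁⁴ − T₂⁴ = 6.77×10^10 − 1.89×10^10 = 4.87×10^10 K⁴.
q = 5.67×10⁻⁸ × 4.87×10^10 / 2.645 = 1040 W/m².
Q = q·A = 1040 × 1.9 = 1980 W.

Q ≈ 1980 W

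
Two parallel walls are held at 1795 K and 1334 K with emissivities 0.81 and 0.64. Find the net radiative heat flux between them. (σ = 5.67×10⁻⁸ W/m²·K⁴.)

q ≈ 2.28×10^5 W/m²

For two large parallel gray plates, q = σ(T₁⁴ − T₂⁴) / (1/ε₁ + 1/ε₂ − 1).
1/ε₁ + 1/ε₂ − 1 = 1/0.81 + 1/0.64 − 1 = 1.797.
T₁⁴ − T₂⁴ = 1.04×10^13 − 3.17×10^12 = 7.21×10^12 K⁴.
q = 5.67×10⁻⁸ × 7.21×10^12 / 1.797 = 2.28×10^5 W/m².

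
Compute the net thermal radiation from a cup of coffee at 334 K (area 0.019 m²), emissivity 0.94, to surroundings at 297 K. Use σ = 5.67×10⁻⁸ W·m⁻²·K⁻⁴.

Q = εσA(T⁴ − T_s⁴). T⁴ − T_s⁴ = (334)⁴ − (297)⁴ = 1.24×10^10 − 7.78×10^9 = 4.66×10^9 K⁴.
Q = 0.94 × 5.67×10⁻⁸ × 0.0190 × 4.66×10^9 = 4.72 W.

Q ≈ 4.72 W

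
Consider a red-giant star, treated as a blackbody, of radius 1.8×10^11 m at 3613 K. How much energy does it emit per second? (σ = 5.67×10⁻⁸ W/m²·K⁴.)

P ≈ 3.93×10^30 W

A = 4πr² = 4π × (1.8×10^11)² = 4.07×10^23 m².
P = σAT⁴ = 5.67×10⁻⁸ × 4.07×10^23 × (3613)⁴ = 5.67×10⁻⁸ × 4.07×10^23 × 1.70×10^14.
P = 3.93×10^30 W.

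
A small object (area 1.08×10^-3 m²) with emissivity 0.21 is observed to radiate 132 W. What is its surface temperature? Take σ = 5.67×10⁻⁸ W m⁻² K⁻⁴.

From P = εσAT⁴, T = (P / εσA)^(1/4) = (132 / (0.21 × 5.67×10⁻⁸ × 1.08×10^-3))^(1/4).
T = (1.03×10^13)^(1/4) = 1790 K.

T ≈ 1790 K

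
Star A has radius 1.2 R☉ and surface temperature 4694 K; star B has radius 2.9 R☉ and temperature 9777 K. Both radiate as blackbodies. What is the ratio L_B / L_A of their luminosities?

L_B/L_A ≈ 110

L = 4πR²σT⁴ ∝ R²T⁴, so L_B/L_A = (2.9/1.2)² × (9777/4694)⁴ = 5.84 × 18.8 = 110.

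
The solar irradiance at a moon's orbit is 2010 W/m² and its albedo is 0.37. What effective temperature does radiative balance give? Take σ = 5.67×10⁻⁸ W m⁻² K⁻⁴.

T ≈ 273 K

Power absorbed = (1−a)S·πR²; power emitted = 4πR²σT⁴. Equating and cancelling πR²:
T = ((1−a)S / 4σ)^(1/4) = (1270 / (4 × 5.67×10⁻⁸))^(1/4) = (5.58×10^9)^(1/4).
T = 273 K.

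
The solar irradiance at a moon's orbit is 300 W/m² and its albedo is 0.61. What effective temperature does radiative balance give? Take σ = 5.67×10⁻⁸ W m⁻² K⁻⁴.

T ≈ 151 K

Power absorbed = (1−a)S·πR²; power emitted = 4πR²σT⁴. Equating and cancelling πR²:
T = ((1−a)S / 4σ)^(1/4) = (117 / (4 × 5.67×10⁻⁸))^(1/4) = (5.16×10^8)^(1/4).
T = 151 K.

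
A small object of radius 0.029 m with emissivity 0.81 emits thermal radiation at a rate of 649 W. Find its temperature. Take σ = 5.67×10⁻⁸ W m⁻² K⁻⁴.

T ≈ 1080 K

A = 4πr² = 4π × (0.029)² = 0.0106 m².
From P = εσAT⁴, T = (P / εσA)^(1/4) = (649 / (0.81 × 5.67×10⁻⁸ × 0.0106))^(1/4).
T = (1.34×10^12)^(1/4) = 1080 K.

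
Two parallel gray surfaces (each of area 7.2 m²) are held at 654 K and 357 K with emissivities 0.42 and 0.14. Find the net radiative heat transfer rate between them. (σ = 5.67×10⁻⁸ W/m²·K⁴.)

Q ≈ 7980 W

For two large parallel gray plates, q = σ(T₁⁴ − T₂⁴) / (1/ε₁ + 1/ε₂ − 1).
1/ε₁ + 1/ε₂ − 1 = 1/0.42 + 1/0.14 − 1 = 8.524.
T₁⁴ − T₂⁴ = 1.83×10^11 − 1.62×10^10 = 1.67×10^11 K⁴.
q = 5.67×10⁻⁸ × 1.67×10^11 / 8.524 = 1110 W/m².
Q = q·A = 1110 × 7.2 = 7980 W.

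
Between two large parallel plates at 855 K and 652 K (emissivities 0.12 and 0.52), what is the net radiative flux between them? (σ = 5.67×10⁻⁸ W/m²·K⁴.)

q ≈ 2170 W/m²

For two large parallel gray plates, q = σ(T₁⁴ − T₂⁴) / (1/ε₁ + 1/ε₂ − 1).
1/ε₁ + 1/ε₂ − 1 = 1/0.12 + 1/0.52 − 1 = 9.256.
T₁⁴ − T₂⁴ = 5.34×10^11 − 1.81×10^11 = 3.54×10^11 K⁴.
q = 5.67×10⁻⁸ × 3.54×10^11 / 9.256 = 2170 W/m².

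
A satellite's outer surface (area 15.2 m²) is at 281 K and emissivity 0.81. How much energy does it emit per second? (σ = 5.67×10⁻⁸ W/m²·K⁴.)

P ≈ 4350 W

Stefan–Boltzmann: P = εσAT⁴ = 0.81 × 5.67×10⁻⁸ × 15.2 × (281)⁴ = 0.81 × 5.67×10⁻⁸ × 15.2 × 6.23×10^9.
P = 4350 W.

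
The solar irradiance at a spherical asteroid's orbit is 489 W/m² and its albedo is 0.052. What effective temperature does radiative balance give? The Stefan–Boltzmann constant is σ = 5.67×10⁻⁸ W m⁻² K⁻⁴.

T ≈ 213 K

Power absorbed = (1−a)S·πR²; power emitted = 4πR²σT⁴. Equating and cancelling πR²:
T = ((1−a)S / 4σ)^(1/4) = (464 / (4 × 5.67×10⁻⁸))^(1/4) = (2.04×10^9)^(1/4).
T = 213 K.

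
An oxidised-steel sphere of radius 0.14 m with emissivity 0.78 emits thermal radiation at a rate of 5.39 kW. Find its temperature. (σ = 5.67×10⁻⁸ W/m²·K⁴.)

T ≈ 839 K

A = 4πr² = 4π × (0.14)² = 0.246 m².
From P = εσAT⁴, T = (P / εσA)^(1/4) = (5390 / (0.78 × 5.67×10⁻⁸ × 0.246))^(1/4).
T = (4.95×10^11)^(1/4) = 839 K.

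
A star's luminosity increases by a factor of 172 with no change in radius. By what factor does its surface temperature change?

factor ≈ 3.62

P ∝ T⁴ ⇒ T ∝ P^(1/4), so T scales by (172)^(1/4) = 3.62.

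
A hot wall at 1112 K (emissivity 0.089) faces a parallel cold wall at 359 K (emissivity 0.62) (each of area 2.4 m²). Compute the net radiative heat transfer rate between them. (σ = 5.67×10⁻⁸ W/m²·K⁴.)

For two large parallel gray plates, q = σ(T₁⁴ − T₂⁴) / (1/ε₁ + 1/ε₂ − 1).
1/ε₁ + 1/ε₂ − 1 = 1/0.089 + 1/0.62 − 1 = 11.85.
T₁⁴ − T₂⁴ = 1.53×10^12 − 1.66×10^10 = 1.51×10^12 K⁴.
q = 5.67×10⁻⁸ × 1.51×10^12 / 11.85 = 7240 W/m².
Q = q·A = 7240 × 2.4 = 17400 W.

Q ≈ 17400 W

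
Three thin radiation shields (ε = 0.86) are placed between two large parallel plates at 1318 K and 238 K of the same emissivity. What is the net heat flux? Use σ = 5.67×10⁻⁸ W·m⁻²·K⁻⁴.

q ≈ 32200 W/m²

Each of the 4 gaps contributes resistance (2/ε − 1) = 2/0.86 − 1 = 1.326; total = 5.302.
q = σ(T₁⁴ − T₂⁴) / 5.302 = 5.67×10⁻⁸ × 3.01×10^12 / 5.302 = 32200 W/m².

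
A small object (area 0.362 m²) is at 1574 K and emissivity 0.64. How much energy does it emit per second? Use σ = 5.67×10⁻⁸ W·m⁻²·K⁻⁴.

Stefan–Boltzmann: P = εσAT⁴ = 0.64 × 5.67×10⁻⁸ × 0.362 × (1574)⁴ = 0.64 × 5.67×10⁻⁸ × 0.362 × 6.14×10^12.
P = 80600 W.

P ≈ 80600 W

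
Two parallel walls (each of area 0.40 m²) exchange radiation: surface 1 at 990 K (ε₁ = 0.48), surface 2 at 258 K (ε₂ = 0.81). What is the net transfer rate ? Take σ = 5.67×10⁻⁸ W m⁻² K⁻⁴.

For two large parallel gray plates, q = σ(T₁⁴ − T₂⁴) / (1/ε₁ + 1/ε₂ − 1).
1/ε₁ + 1/ε₂ − 1 = 1/0.48 + 1/0.81 − 1 = 2.318.
T₁⁴ − T₂⁴ = 9.61×10^11 − 4.43×10^9 = 9.56×10^11 K⁴.
q = 5.67×10⁻⁸ × 9.56×10^11 / 2.318 = 23400 W/m².
Q = q·A = 23400 × 0.40 = 9360 W.

Q ≈ 9360 W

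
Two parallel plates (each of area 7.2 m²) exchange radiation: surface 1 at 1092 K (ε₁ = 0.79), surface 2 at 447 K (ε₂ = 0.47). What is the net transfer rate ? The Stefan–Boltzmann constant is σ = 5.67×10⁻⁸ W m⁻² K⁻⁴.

Q ≈ 2.36×10^5 W

For two large parallel gray plates, q = σ(T₁⁴ − T₂⁴) / (1/ε₁ + 1/ε₂ − 1).
1/ε₁ + 1/ε₂ − 1 = 1/0.79 + 1/0.47 − 1 = 2.393.
T₁⁴ − T₂⁴ = 1.42×10^12 − 3.99×10^10 = 1.38×10^12 K⁴.
q = 5.67×10⁻⁸ × 1.38×10^12 / 2.393 = 32700 W/m².
Q = q·A = 32700 × 7.2 = 2.36×10^5 W.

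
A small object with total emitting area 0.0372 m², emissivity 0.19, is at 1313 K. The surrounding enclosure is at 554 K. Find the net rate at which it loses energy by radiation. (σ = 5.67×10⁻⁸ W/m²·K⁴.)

Q ≈ 1150 W

Q = εσA(T⁴ − T_s⁴). T⁴ − T_s⁴ = (1313)⁴ − (554)⁴ = 2.97×10^12 − 9.42×10^10 = 2.88×10^12 K⁴.
Q = 0.19 × 5.67×10⁻⁸ × 0.0372 × 2.88×10^12 = 1150 W.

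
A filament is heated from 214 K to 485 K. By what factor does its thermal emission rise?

P ∝ T⁴, so the ratio is (485/214)⁴ = (2.266)⁴ = 26.4.

ratio ≈ 26.4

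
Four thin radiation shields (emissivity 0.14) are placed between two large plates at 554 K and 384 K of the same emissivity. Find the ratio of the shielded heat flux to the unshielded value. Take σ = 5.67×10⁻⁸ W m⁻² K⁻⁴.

ratio ≈ 0.200

With N identical shields there are N+1 = 5 gaps in series, each with the same radiative resistance, so the flux falls to 1/(N+1) of its unshielded value.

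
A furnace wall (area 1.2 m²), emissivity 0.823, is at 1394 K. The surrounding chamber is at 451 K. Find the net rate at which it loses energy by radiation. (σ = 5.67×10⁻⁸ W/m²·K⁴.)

Q = εσA(T⁴ − T_s⁴). T⁴ − T_s⁴ = (1394)⁴ − (451)⁴ = 3.78×10^12 − 4.14×10^10 = 3.73×10^12 K⁴.
Q = 0.823 × 5.67×10⁻⁸ × 1.20 × 3.73×10^12 = 2.09×10^5 W.

Q ≈ 2.09×10^5 W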